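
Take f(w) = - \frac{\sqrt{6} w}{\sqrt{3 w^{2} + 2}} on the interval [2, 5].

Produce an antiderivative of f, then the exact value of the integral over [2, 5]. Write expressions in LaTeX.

The substitution u = 2 w^{2} + \frac{4}{3} works: f is exactly (dF/du)*(du/dw) for that inner function.
F(w) = - \sqrt{2 w^{2} + \frac{4}{3}} is an antiderivative of f.
Check: d/dw[- \sqrt{2 w^{2} + \frac{4}{3}}] = - \frac{\sqrt{6} w}{\sqrt{3 w^{2} + 2}} = f(w).
F(5) = - \frac{\sqrt{462}}{3}; F(2) = - \frac{2 \sqrt{21}}{3}.
Integral = F(5) - F(2) = - \frac{\sqrt{462}}{3} + \frac{2 \sqrt{21}}{3}.

Antiderivative: F(w) = - \sqrt{2 w^{2} + \frac{4}{3}}; value = - \frac{\sqrt{462}}{3} + \frac{2 \sqrt{21}}{3}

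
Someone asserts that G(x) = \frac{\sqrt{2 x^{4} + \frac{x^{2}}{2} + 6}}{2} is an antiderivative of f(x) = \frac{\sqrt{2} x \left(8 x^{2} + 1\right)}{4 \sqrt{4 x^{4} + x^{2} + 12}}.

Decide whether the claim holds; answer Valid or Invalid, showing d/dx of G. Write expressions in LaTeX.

Valid. The derivative of G reproduces f.

d/dx[G] = \frac{8 \sqrt{2} x^{3} + \sqrt{2} x}{4 \sqrt{4 x^{4} + x^{2} + 12}}
This equals f(x) exactly, so the claim holds.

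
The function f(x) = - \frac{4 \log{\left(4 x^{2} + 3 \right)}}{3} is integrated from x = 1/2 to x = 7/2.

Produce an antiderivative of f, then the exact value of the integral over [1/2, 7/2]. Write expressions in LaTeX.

For F(x) to be correct the identity F'(x) - f(x) = 0 must hold.
F(x) = - \frac{4 x \log{\left(4 x^{2} + 3 \right)}}{3} + \frac{8 x}{3} - \frac{4 \sqrt{3} \operatorname{atan}{\left(\frac{2 \sqrt{3} x}{3} \right)}}{3} is an antiderivative of f.
Check: d/dx[- \frac{4 x \log{\left(4 x^{2} + 3 \right)}}{3} + \frac{8 x}{3} - \frac{4 \sqrt{3} \operatorname{atan}{\left(\frac{2 \sqrt{3} x}{3} \right)}}{3}] = - \frac{4 \log{\left(4 x^{2} + 3 \right)}}{3} = f(x).
F(7/2) = - \frac{14 \log{\left(52 \right)}}{3} - \frac{4 \sqrt{3} \operatorname{atan}{\left(\frac{7 \sqrt{3}}{3} \right)}}{3} + \frac{28}{3}; F(1/2) = - \frac{2 \sqrt{3} \pi}{9} - \frac{2 \log{\left(4 \right)}}{3} + \frac{4}{3}.
Integral = F(7/2) - F(1/2) = - \frac{14 \log{\left(52 \right)}}{3} - \frac{4 \sqrt{3} \operatorname{atan}{\left(\frac{7 \sqrt{3}}{3} \right)}}{3} + \frac{2 \log{\left(4 \right)}}{3} + \frac{2 \sqrt{3} \pi}{9} + 8.

Antiderivative: F(x) = - \frac{4 x \log{\left(4 x^{2} + 3 \right)}}{3} + \frac{8 x}{3} - \frac{4 \sqrt{3} \operatorname{atan}{\left(\frac{2 \sqrt{3} x}{3} \right)}}{3}; value = - \frac{14 \log{\left(52 \right)}}{3} - \frac{4 \sqrt{3} \operatorname{atan}{\left(\frac{7 \sqrt{3}}{3} \right)}}{3} + \frac{2 \log{\left(4 \right)}}{3} + \frac{2 \sqrt{3} \pi}{9} + 8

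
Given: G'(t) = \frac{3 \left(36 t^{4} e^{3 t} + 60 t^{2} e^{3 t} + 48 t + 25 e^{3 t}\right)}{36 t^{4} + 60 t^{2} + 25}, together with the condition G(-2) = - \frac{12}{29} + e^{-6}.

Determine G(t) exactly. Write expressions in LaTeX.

G(t) = \frac{\left(6 t^{2} + 5\right) e^{3 t} - 12}{6 t^{2} + 5}

Any candidate G(t) must reproduce the stated G'(t) exactly.
A general antiderivative is e^{3 t} - \frac{4}{2 t^{2} + \frac{5}{3}} + C.
The condition gives C = - \frac{12}{29} + e^{-6} - (- \frac{12}{29} + e^{-6}) = 0.
So G(t) = \frac{\left(6 t^{2} + 5\right) e^{3 t} - 12}{6 t^{2} + 5}.
Check: d/dt[\frac{\left(6 t^{2} + 5\right) e^{3 t} - 12}{6 t^{2} + 5}] = \frac{108 t^{4} e^{3 t} + 180 t^{2} e^{3 t} + 144 t + 75 e^{3 t}}{36 t^{4} + 60 t^{2} + 25}, which equals G'(t).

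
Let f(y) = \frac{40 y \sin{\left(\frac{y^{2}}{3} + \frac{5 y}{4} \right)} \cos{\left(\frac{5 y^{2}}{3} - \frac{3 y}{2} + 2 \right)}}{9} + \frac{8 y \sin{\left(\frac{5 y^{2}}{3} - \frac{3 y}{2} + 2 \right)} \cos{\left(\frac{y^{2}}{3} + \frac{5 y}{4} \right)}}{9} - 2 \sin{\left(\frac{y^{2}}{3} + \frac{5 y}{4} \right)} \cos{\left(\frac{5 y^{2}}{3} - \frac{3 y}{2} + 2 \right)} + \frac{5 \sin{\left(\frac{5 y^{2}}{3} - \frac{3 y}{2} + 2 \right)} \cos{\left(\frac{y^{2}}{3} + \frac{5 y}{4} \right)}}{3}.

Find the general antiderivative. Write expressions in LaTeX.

F(y) = \frac{4 \sin{\left(\frac{y^{2}}{3} + \frac{5 y}{4} \right)} \sin{\left(\frac{5 y^{2}}{3} - \frac{3 y}{2} + 2 \right)}}{3} + C

Recognize the product-rule pattern: f = u'v + uv' with u = \frac{4 \sin{\left(\frac{y^{2}}{3} + \frac{5 y}{4} \right)}}{3}, v = \sin{\left(\frac{5 y^{2}}{3} - \frac{3 y}{2} + 2 \right)}, so integration by parts undoes it.
Check: d/dy[\frac{4 \sin{\left(\frac{y^{2}}{3} + \frac{5 y}{4} \right)} \sin{\left(\frac{5 y^{2}}{3} - \frac{3 y}{2} + 2 \right)}}{3}] = \frac{40 y \sin{\left(\frac{y^{2}}{3} + \frac{5 y}{4} \right)} \cos{\left(\frac{5 y^{2}}{3} - \frac{3 y}{2} + 2 \right)}}{9} + \frac{8 y \sin{\left(\frac{5 y^{2}}{3} - \frac{3 y}{2} + 2 \right)} \cos{\left(\frac{y^{2}}{3} + \frac{5 y}{4} \right)}}{9} - 2 \sin{\left(\frac{y^{2}}{3} + \frac{5 y}{4} \right)} \cos{\left(\frac{5 y^{2}}{3} - \frac{3 y}{2} + 2 \right)} + \frac{5 \sin{\left(\frac{5 y^{2}}{3} - \frac{3 y}{2} + 2 \right)} \cos{\left(\frac{y^{2}}{3} + \frac{5 y}{4} \right)}}{3} = f(y).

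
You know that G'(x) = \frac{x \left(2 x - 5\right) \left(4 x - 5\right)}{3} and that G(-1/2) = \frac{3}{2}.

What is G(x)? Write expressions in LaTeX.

The substitution u = x^{2} - \frac{5 x}{2} works: G'(x) is exactly (dG/du)*(du/dx) for that inner function.
A general antiderivative is \frac{2 \left(x^{2} - \frac{5 x}{2}\right)^{2}}{3} + C.
The condition gives C = \frac{3}{2} - (\frac{3}{2}) = 0.
So G(x) = \frac{x^{2} \left(2 x - 5\right)^{2}}{6}.
Check: d/dx[\frac{x^{2} \left(2 x - 5\right)^{2}}{6}] = \frac{8 x^{3}}{3} - 10 x^{2} + \frac{25 x}{3}, which equals G'(x).

G(x) = \frac{x^{2} \left(2 x - 5\right)^{2}}{6}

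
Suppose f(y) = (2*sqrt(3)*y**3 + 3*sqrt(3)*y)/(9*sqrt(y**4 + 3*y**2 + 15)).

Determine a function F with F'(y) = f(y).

f matches the chain-rule pattern g'(h)*h' with inner function h(y) = y**4/3 + y**2 + 5; substituting u = h(y) collapses the integral.
Check: d/dy[sqrt(y**4/3 + y**2 + 5)/3] = (2*sqrt(3)*y**3 + 3*sqrt(3)*y)/(9*sqrt(y**4 + 3*y**2 + 15)) = f(y).

An antiderivative is F(y) = sqrt(y**4/3 + y**2 + 5)/3.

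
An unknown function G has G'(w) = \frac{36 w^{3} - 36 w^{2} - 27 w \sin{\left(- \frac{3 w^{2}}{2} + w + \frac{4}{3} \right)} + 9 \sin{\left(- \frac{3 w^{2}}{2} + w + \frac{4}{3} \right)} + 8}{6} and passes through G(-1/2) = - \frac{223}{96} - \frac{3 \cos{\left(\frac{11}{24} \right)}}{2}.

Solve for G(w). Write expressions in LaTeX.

G(w) = \frac{3 w^{4}}{2} - 2 w^{3} + \frac{4 w}{3} - \frac{3 \cos{\left(- \frac{3 w^{2}}{2} + w + \frac{4}{3} \right)}}{2} - 2

Since d/dw undoes antidifferentiation here, G(w) must give back the stated G'(w).
A general antiderivative is \frac{3 w^{4}}{2} - 2 w^{3} + \frac{4 w}{3} - \frac{3 \cos{\left(- \frac{3 w^{2}}{2} + w + \frac{4}{3} \right)}}{2} - 1 + C.
The condition gives C = - \frac{223}{96} - \frac{3 \cos{\left(\frac{11}{24} \right)}}{2} - (- \frac{3 \cos{\left(\frac{11}{24} \right)}}{2} - \frac{127}{96}) = -1.
So G(w) = \frac{3 w^{4}}{2} - 2 w^{3} + \frac{4 w}{3} - \frac{3 \cos{\left(- \frac{3 w^{2}}{2} + w + \frac{4}{3} \right)}}{2} - 2.
Check: d/dw[\frac{3 w^{4}}{2} - 2 w^{3} + \frac{4 w}{3} - \frac{3 \cos{\left(- \frac{3 w^{2}}{2} + w + \frac{4}{3} \right)}}{2} - 2] = 6 w^{3} - 6 w^{2} - \frac{9 w \sin{\left(- \frac{3 w^{2}}{2} + w + \frac{4}{3} \right)}}{2} + \frac{3 \sin{\left(- \frac{3 w^{2}}{2} + w + \frac{4}{3} \right)}}{2} + \frac{4}{3}, which equals G'(w).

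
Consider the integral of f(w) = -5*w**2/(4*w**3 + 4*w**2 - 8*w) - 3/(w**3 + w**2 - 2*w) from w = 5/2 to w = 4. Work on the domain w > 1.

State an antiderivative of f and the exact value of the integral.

The denominator factors as 4*w*(w - 1)*(w + 2); partial fractions split f into directly integrable pieces: -4/(3*(w + 2)) - 17/(12*(w - 1)) + 3/(2*w).
F(w) = 3*log(w)/2 - 17*log(w - 1)/12 - 4*log(w + 2)/3 is an antiderivative of f.
Check: d/dw[3*log(w)/2 - 17*log(w - 1)/12 - 4*log(w + 2)/3] = (-5*w**2 - 12)/(4*w**3 + 4*w**2 - 8*w), which equals f(w).
F(4) = -4*log(6)/3 - 17*log(3)/12 + 3*log(4)/2; F(5/2) = -4*log(9/2)/3 - 17*log(3/2)/12 + 3*log(5/2)/2.
Integral = F(4) - F(5/2) = -4*log(6)/3 - 17*log(3)/12 - 3*log(5/2)/2 + 17*log(3/2)/12 + 4*log(9/2)/3 + 3*log(4)/2.

Antiderivative: F(w) = 3*log(w)/2 - 17*log(w - 1)/12 - 4*log(w + 2)/3; value = -4*log(6)/3 - 17*log(3)/12 - 3*log(5/2)/2 + 17*log(3/2)/12 + 4*log(9/2)/3 + 3*log(4)/2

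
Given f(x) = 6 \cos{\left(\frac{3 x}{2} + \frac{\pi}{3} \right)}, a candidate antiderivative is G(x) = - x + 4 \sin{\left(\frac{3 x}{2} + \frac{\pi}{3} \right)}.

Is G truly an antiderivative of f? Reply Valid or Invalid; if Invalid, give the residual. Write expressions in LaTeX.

d/dx[G] = 6 \cos{\left(\frac{3 x}{2} + \frac{\pi}{3} \right)} - 1
d/dx[G] - f(x) = -1 != 0.

Invalid: d/dx[G] - f = -1, which is not 0.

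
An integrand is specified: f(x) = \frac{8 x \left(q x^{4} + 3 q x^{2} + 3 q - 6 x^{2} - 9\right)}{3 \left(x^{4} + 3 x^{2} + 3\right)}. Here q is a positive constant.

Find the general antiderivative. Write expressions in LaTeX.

A candidate is checked by its d/dx: the result must match f(x).
Check: d/dx[\frac{4 \left(q x^{2} - 3 \log{\left(\frac{x^{4}}{3} + x^{2} + 1 \right)}\right)}{3}] = \frac{8 q x^{5} + 24 q x^{3} + 24 q x - 48 x^{3} - 72 x}{3 x^{4} + 9 x^{2} + 9}, which equals f(x).

F(x) = \frac{4 \left(q x^{2} - 3 \log{\left(\frac{x^{4}}{3} + x^{2} + 1 \right)}\right)}{3} + C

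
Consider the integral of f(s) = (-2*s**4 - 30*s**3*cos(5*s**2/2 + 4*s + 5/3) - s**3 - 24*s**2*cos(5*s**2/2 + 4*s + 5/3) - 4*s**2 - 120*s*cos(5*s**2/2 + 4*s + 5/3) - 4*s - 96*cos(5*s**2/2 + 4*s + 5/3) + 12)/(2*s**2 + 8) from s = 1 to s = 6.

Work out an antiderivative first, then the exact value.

Check any antiderivative F(s) by computing F'(s) and comparing it with f(s).
F(s) = -s**3/3 - s**2/4 + 2*s - 3*sin(5*s**2/2 + 4*s + 5/3) - atan(s/2) is an antiderivative of f.
Check: d/ds[-s**3/3 - s**2/4 + 2*s - 3*sin(5*s**2/2 + 4*s + 5/3) - atan(s/2)] = (-2*s**4 - 30*s**3*cos(5*s**2/2 + 4*s + 5/3) - s**3 - 24*s**2*cos(5*s**2/2 + 4*s + 5/3) - 4*s**2 - 120*s*cos(5*s**2/2 + 4*s + 5/3) - 4*s - 96*cos(5*s**2/2 + 4*s + 5/3) + 12)/(2*s**2 + 8) = f(s).
F(6) = -69 - 3*sin(347/3) - atan(3); F(1) = -3*sin(49/6) - atan(1/2) + 17/12.
Integral = F(6) - F(1) = -845/12 - 3*sin(347/3) - atan(3) + atan(1/2) + 3*sin(49/6).

Antiderivative: F(s) = -s**3/3 - s**2/4 + 2*s - 3*sin(5*s**2/2 + 4*s + 5/3) - atan(s/2); value = -845/12 - 3*sin(347/3) - atan(3) + atan(1/2) + 3*sin(49/6)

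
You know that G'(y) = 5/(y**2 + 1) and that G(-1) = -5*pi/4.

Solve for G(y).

The proposed G(y) is checked by its d/dy: the result must match the given G'(y).
A general antiderivative is 5*atan(y) + C.
The condition gives C = -5*pi/4 - (-5*pi/4) = 0.
So G(y) = 5*atan(y).
Check: d/dy[5*atan(y)] = 5/(y**2 + 1) = G'(y).

G(y) = 5*atan(y)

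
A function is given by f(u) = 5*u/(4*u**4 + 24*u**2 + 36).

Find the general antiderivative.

f matches the chain-rule pattern g'(h)*h' with inner function h(u) = 8*u**2 + 24; substituting w = h(u) collapses the integral.
Check: d/du[-5/(8*(u**2 + 3))] = 5*u/(4*u**4 + 24*u**2 + 36) = f(u).

F(u) = -5/(8*(u**2 + 3)) + C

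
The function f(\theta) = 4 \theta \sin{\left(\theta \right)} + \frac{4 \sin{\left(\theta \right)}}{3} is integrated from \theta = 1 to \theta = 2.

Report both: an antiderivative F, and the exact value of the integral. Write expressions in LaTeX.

Antiderivative: F(\theta) = - 4 \theta \cos{\left(\theta \right)} + 4 \sin{\left(\theta \right)} - \frac{4 \cos{\left(\theta \right)}}{3}; value = - 4 \sin{\left(1 \right)} + \frac{16 \cos{\left(1 \right)}}{3} + 4 \sin{\left(2 \right)} - \frac{28 \cos{\left(2 \right)}}{3}

Integrate term by term and add the pieces.
F(\theta) = - 4 \theta \cos{\left(\theta \right)} + 4 \sin{\left(\theta \right)} - \frac{4 \cos{\left(\theta \right)}}{3} is an antiderivative of f.
Check: d/d\theta[- 4 \theta \cos{\left(\theta \right)} + 4 \sin{\left(\theta \right)} - \frac{4 \cos{\left(\theta \right)}}{3}] = 4 \theta \sin{\left(\theta \right)} + \frac{4 \sin{\left(\theta \right)}}{3} = f(\theta).
F(2) = 4 \sin{\left(2 \right)} - \frac{28 \cos{\left(2 \right)}}{3}; F(1) = - \frac{16 \cos{\left(1 \right)}}{3} + 4 \sin{\left(1 \right)}.
Integral = F(2) - F(1) = - 4 \sin{\left(1 \right)} + \frac{16 \cos{\left(1 \right)}}{3} + 4 \sin{\left(2 \right)} - \frac{28 \cos{\left(2 \right)}}{3}.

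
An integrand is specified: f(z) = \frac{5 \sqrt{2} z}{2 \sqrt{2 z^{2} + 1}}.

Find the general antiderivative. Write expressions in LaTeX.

f matches the chain-rule pattern g'(h)*h' with inner function h(z) = z^{2} + \frac{1}{2}; substituting u = h(z) collapses the integral.
Check: d/dz[\frac{5 \sqrt{z^{2} + \frac{1}{2}}}{2}] = \frac{5 \sqrt{2} z}{2 \sqrt{2 z^{2} + 1}} = f(z).

F(z) = \frac{5 \sqrt{z^{2} + \frac{1}{2}}}{2} + C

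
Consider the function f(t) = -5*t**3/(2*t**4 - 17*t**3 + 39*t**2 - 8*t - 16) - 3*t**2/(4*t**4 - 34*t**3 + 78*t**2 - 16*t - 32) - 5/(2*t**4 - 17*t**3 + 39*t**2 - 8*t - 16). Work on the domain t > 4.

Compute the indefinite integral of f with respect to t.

F(t) = (-1046*(t - 4)*log(t - 4) - 207*(t - 4)*log(t - 1) + 38*(t - 4)*log(t + 1/2) + 6282)/(486*(t - 4)) + C

Factor the denominator (2*(t - 4)**2*(t - 1)*(2*t + 1)) and decompose: f = 38/(243*(2*t + 1)) - 23/(54*(t - 1)) - 523/(243*(t - 4)) - 349/(27*(t - 4)**2); each piece integrates to a log, atan, or power term.
Check: d/dt[(-1046*(t - 4)*log(t - 4) - 207*(t - 4)*log(t - 1) + 38*(t - 4)*log(t + 1/2) + 6282)/(486*(t - 4))] = (-10*t**3 - 3*t**2 - 10)/(4*t**4 - 34*t**3 + 78*t**2 - 16*t - 32), which equals f(t).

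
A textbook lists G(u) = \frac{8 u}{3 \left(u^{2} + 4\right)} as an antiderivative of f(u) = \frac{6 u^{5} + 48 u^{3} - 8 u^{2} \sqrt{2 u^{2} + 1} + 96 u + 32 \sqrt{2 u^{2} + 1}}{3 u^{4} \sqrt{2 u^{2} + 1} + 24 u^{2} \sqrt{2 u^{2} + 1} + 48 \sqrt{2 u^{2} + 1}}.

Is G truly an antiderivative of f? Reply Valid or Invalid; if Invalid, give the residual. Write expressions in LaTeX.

d/du[G] = \frac{32 - 8 u^{2}}{3 u^{4} + 24 u^{2} + 48}
d/du[G] - f(u) = - \frac{2 u}{\sqrt{2 u^{2} + 1}} != 0.

Invalid: d/du[G] - f = - \frac{2 u}{\sqrt{2 u^{2} + 1}}, which is not 0.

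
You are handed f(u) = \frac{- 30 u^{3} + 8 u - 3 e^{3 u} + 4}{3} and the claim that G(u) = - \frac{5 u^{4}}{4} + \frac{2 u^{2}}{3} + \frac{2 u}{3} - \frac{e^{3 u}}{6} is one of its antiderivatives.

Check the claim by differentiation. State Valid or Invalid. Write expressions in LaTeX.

d/du[G] = - 5 u^{3} + \frac{4 u}{3} - \frac{e^{3 u}}{2} + \frac{2}{3}
d/du[G] - f(u) = 5 u^{3} - \frac{4 u}{3} + \frac{e^{3 u}}{2} - \frac{2}{3} != 0.

Invalid: d/du[G] - f = 5 u^{3} - \frac{4 u}{3} + \frac{e^{3 u}}{2} - \frac{2}{3}, which is not 0.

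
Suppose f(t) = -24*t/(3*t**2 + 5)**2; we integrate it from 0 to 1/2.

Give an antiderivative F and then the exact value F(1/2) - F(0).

Antiderivative: F(t) = 4/(3*t**2 + 5); value = -12/115

The substitution u = t**2 + 5/3 works: f is exactly (dF/du)*(du/dt) for that inner function.
F(t) = 4/(3*t**2 + 5) is an antiderivative of f.
Check: d/dt[4/(3*t**2 + 5)] = -24*t/(9*t**4 + 30*t**2 + 25), which equals f(t).
F(1/2) = 16/23; F(0) = 4/5.
Integral = F(1/2) - F(0) = -12/115.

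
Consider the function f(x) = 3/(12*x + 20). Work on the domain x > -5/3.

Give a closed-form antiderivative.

An antiderivative is F(x) = log(3*x + 5)/4.

Differentiate the proposed F(x) back; it has to land on f(x) exactly.
Check: d/dx[log(3*x + 5)/4] = 3/(12*x + 20) = f(x).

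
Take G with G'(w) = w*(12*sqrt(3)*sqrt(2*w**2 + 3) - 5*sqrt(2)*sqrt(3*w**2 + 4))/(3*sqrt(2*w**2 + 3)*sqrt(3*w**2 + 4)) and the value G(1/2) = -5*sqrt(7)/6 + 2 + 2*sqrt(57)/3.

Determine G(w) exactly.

The proposed G(w) is checked by its d/dw: the result must match the given G'(w).
A general antiderivative is 4*sqrt(w**2 + 4/3) - 5*sqrt(w**2 + 3/2)/3 + C.
The condition gives C = -5*sqrt(7)/6 + 2 + 2*sqrt(57)/3 - (-5*sqrt(7)/6 + 2*sqrt(57)/3) = 2.
So G(w) = sqrt(6)*(-5*sqrt(3)*sqrt(2*w**2 + 3) + 12*sqrt(2)*sqrt(3*w**2 + 4) + 6*sqrt(6))/18.
Check: d/dw[sqrt(6)*(-5*sqrt(3)*sqrt(2*w**2 + 3) + 12*sqrt(2)*sqrt(3*w**2 + 4) + 6*sqrt(6))/18] = (12*sqrt(3)*w*sqrt(2*w**2 + 3) - 5*sqrt(2)*w*sqrt(3*w**2 + 4))/(3*sqrt(2*w**2 + 3)*sqrt(3*w**2 + 4)), which equals G'(w).

G(w) = sqrt(6)*(-5*sqrt(3)*sqrt(2*w**2 + 3) + 12*sqrt(2)*sqrt(3*w**2 + 4) + 6*sqrt(6))/18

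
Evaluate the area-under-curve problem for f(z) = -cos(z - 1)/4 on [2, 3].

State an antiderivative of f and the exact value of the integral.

An antiderivative F(z) passes only if d/dz[F] lands on f(z) exactly.
F(z) = -sin(z - 1)/4 is an antiderivative of f.
Check: d/dz[-sin(z - 1)/4] = -cos(z - 1)/4 = f(z).
F(3) = -sin(2)/4; F(2) = -sin(1)/4.
Integral = F(3) - F(2) = -sin(2)/4 + sin(1)/4.

Antiderivative: F(z) = -sin(z - 1)/4; value = -sin(2)/4 + sin(1)/4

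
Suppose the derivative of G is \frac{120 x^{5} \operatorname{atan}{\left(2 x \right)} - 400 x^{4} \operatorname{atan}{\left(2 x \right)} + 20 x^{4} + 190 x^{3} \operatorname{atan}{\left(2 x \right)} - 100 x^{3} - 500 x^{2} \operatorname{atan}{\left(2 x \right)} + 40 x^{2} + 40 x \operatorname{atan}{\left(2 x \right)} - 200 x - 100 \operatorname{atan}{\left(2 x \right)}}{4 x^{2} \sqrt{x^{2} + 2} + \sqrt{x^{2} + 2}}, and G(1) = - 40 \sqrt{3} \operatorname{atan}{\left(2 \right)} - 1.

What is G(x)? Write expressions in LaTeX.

G(x) = 10 x \left(x - 5\right) \sqrt{x^{2} + 2} \operatorname{atan}{\left(2 x \right)} - 1

The proposed G(x) is checked by its d/dx: the result must match the given G'(x).
A general antiderivative is 10 \sqrt{x^{2} + 2} \left(x^{2} - 5 x\right) \operatorname{atan}{\left(2 x \right)} + C.
The condition gives C = - 40 \sqrt{3} \operatorname{atan}{\left(2 \right)} - 1 - (- 40 \sqrt{3} \operatorname{atan}{\left(2 \right)}) = -1.
So G(x) = 10 x \left(x - 5\right) \sqrt{x^{2} + 2} \operatorname{atan}{\left(2 x \right)} - 1.
Check: d/dx[10 x \left(x - 5\right) \sqrt{x^{2} + 2} \operatorname{atan}{\left(2 x \right)} - 1] = \frac{120 x^{5} \operatorname{atan}{\left(2 x \right)} - 400 x^{4} \operatorname{atan}{\left(2 x \right)} + 20 x^{4} + 190 x^{3} \operatorname{atan}{\left(2 x \right)} - 100 x^{3} - 500 x^{2} \operatorname{atan}{\left(2 x \right)} + 40 x^{2} + 40 x \operatorname{atan}{\left(2 x \right)} - 200 x - 100 \operatorname{atan}{\left(2 x \right)}}{4 x^{2} \sqrt{x^{2} + 2} + \sqrt{x^{2} + 2}} = G'(x).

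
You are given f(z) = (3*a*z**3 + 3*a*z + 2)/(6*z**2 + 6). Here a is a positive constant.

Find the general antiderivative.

F(z) = (3*a*z**2 + 4*atan(z))/12 + C

Recover f(z) by differentiating a candidate F(z); any mismatch rules it out.
Check: d/dz[(3*a*z**2 + 4*atan(z))/12] = (3*a*z**3 + 3*a*z + 2)/(6*z**2 + 6) = f(z).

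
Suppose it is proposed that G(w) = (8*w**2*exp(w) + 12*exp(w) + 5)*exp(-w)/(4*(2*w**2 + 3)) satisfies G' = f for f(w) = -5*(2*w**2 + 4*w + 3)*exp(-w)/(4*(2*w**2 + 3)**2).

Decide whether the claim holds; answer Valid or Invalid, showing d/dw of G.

d/dw[G] = (-10*w**2 - 20*w - 15)/(16*w**4*exp(w) + 48*w**2*exp(w) + 36*exp(w))
This equals f(w) exactly, so the claim holds.

Valid: G'(w) = f(w).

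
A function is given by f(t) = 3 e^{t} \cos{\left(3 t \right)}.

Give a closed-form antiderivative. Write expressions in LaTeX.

An antiderivative is F(t) = \frac{9 e^{t} \sin{\left(3 t \right)}}{10} + \frac{3 e^{t} \cos{\left(3 t \right)}}{10}.

Recover f(t) by differentiating a candidate F(t); any mismatch rules it out.
Check: d/dt[\frac{9 e^{t} \sin{\left(3 t \right)}}{10} + \frac{3 e^{t} \cos{\left(3 t \right)}}{10}] = 3 e^{t} \cos{\left(3 t \right)} = f(t).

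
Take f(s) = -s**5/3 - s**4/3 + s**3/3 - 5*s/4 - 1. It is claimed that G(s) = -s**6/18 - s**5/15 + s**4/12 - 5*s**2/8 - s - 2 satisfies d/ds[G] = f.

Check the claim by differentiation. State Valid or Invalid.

Valid: G'(s) = f(s).

d/ds[G] = -s**5/3 - s**4/3 + s**3/3 - 5*s/4 - 1
This equals f(s) exactly, so the claim holds.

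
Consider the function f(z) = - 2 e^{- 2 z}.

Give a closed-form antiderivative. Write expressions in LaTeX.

Recover f(z) by differentiating a candidate F(z); any mismatch rules it out.
Check: d/dz[e^{- 2 z}] = - 2 e^{- 2 z} = f(z).

An antiderivative is F(z) = e^{- 2 z}.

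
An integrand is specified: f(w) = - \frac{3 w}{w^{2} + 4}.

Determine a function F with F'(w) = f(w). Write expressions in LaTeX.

An antiderivative is F(w) = - \frac{3 \log{\left(w^{2} + 4 \right)}}{2}.

The substitution u = w^{2} + 4 works: f is exactly (dF/du)*(du/dw) for that inner function.
Check: d/dw[- \frac{3 \log{\left(w^{2} + 4 \right)}}{2}] = - \frac{3 w}{w^{2} + 4} = f(w).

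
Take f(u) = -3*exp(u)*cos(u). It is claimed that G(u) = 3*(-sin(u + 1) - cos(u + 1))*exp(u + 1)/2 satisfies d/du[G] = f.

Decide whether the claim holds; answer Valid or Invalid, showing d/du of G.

d/du[G] = -3*exp(1)*exp(u)*cos(u + 1)
d/du[G] - f(u) = 3*exp(u)*cos(u) - 3*exp(1)*exp(u)*cos(u + 1) != 0.

Invalid: d/du[G] - f = 3*exp(u)*cos(u) - 3*exp(1)*exp(u)*cos(u + 1), which is not 0.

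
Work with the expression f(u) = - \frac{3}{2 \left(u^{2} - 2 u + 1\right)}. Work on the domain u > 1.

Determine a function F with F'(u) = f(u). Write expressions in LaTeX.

For F(u) to be correct the identity F'(u) - f(u) = 0 must hold.
Check: d/du[\frac{3}{2 u - 2}] = - \frac{3}{2 u^{2} - 4 u + 2}, which equals f(u).

An antiderivative is F(u) = \frac{3}{2 u - 2}.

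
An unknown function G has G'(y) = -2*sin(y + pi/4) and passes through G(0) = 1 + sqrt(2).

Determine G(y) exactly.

G(y) = 2*cos(y + pi/4) + 1

Any candidate G(y) must reproduce the stated G'(y) exactly.
A general antiderivative is 2*cos(y + pi/4) + C.
The condition gives C = 1 + sqrt(2) - (sqrt(2)) = 1.
So G(y) = 2*cos(y + pi/4) + 1.
Check: d/dy[2*cos(y + pi/4) + 1] = -2*sin(y + pi/4) = G'(y).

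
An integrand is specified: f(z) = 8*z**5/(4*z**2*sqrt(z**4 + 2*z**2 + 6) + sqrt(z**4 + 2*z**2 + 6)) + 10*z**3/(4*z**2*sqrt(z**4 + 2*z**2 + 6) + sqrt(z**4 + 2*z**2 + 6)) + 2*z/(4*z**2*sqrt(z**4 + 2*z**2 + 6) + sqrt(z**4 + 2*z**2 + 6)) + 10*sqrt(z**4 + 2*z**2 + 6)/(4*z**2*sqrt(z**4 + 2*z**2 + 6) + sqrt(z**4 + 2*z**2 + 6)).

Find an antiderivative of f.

The integrand splits into summands that can be handled one at a time.
Check: d/dz[sqrt(z**4 + 2*z**2 + 6) + 5*atan(2*z)] = (8*z**5 + 10*z**3 + 2*z + 10*sqrt(z**4 + 2*z**2 + 6))/(4*z**2*sqrt(z**4 + 2*z**2 + 6) + sqrt(z**4 + 2*z**2 + 6)), which equals f(z).

An antiderivative is F(z) = sqrt(z**4 + 2*z**2 + 6) + 5*atan(2*z).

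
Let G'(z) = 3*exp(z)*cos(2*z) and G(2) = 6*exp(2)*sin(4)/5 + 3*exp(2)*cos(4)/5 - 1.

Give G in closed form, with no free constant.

A candidate passes only if d/dz[G] lands on the given G'(z) exactly.
A general antiderivative is 6*exp(z)*sin(2*z)/5 + 3*exp(z)*cos(2*z)/5 + C.
The condition gives C = 6*exp(2)*sin(4)/5 + 3*exp(2)*cos(4)/5 - 1 - (6*exp(2)*sin(4)/5 + 3*exp(2)*cos(4)/5) = -1.
So G(z) = 6*exp(z)*sin(2*z)/5 + 3*exp(z)*cos(2*z)/5 - 1.
Check: d/dz[6*exp(z)*sin(2*z)/5 + 3*exp(z)*cos(2*z)/5 - 1] = 3*exp(z)*cos(2*z) = G'(z).

G(z) = 6*exp(z)*sin(2*z)/5 + 3*exp(z)*cos(2*z)/5 - 1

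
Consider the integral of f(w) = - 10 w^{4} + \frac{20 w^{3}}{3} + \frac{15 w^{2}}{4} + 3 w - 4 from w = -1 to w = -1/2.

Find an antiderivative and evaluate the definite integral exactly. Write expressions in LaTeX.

Antiderivative: F(w) = - \frac{24 w^{5} - 20 w^{4} - 15 w^{3} - 18 w^{2} + 48 w + 24}{12}; value = - \frac{177}{32}

Integrate term by term and add the pieces.
F(w) = - \frac{24 w^{5} - 20 w^{4} - 15 w^{3} - 18 w^{2} + 48 w + 24}{12} is an antiderivative of f.
Check: d/dw[- \frac{24 w^{5} - 20 w^{4} - 15 w^{3} - 18 w^{2} + 48 w + 24}{12}] = - 10 w^{4} + \frac{20 w^{3}}{3} + \frac{15 w^{2}}{4} + 3 w - 4 = f(w).
F(-1/2) = \frac{37}{96}; F(-1) = \frac{71}{12}.
Integral = F(-1/2) - F(-1) = - \frac{177}{32}.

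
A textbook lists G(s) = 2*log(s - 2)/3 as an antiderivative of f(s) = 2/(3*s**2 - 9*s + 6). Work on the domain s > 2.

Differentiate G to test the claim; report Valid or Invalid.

d/ds[G] = 2/(3*s - 6)
d/ds[G] - f(s) = 2/(3*s - 3) != 0.

Invalid: d/ds[G] - f = 2/(3*s - 3), which is not 0.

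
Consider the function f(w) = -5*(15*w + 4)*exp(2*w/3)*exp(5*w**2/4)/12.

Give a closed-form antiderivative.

f matches the chain-rule pattern g'(h)*h' with inner function h(w) = 5*w**2/4 + 2*w/3; substituting u = h(w) collapses the integral.
Check: d/dw[-5*exp(2*w/3)*exp(5*w**2/4)/2] = -25*w*exp(2*w/3)*exp(5*w**2/4)/4 - 5*exp(2*w/3)*exp(5*w**2/4)/3, which equals f(w).

An antiderivative is F(w) = -5*exp(2*w/3)*exp(5*w**2/4)/2.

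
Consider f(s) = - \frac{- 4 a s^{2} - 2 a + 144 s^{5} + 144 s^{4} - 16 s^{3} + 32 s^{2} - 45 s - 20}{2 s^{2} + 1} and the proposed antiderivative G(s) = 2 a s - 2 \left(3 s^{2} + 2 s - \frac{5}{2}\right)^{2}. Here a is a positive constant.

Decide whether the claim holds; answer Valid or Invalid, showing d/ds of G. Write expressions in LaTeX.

Invalid: d/ds[G] - f = - \frac{s}{2 s^{2} + 1}, which is not 0.

d/ds[G] = 2 a - 72 s^{3} - 72 s^{2} + 44 s + 20
d/ds[G] - f(s) = - \frac{s}{2 s^{2} + 1} != 0.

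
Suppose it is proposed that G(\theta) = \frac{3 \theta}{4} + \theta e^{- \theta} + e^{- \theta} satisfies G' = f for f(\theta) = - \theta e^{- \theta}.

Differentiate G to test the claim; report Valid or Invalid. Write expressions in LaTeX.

Invalid: d/d\theta[G] - f = \frac{3}{4}, which is not 0.

d/d\theta[G] = \frac{\left(- 4 \theta + 3 e^{\theta}\right) e^{- \theta}}{4}
d/d\theta[G] - f(\theta) = \frac{3}{4} != 0.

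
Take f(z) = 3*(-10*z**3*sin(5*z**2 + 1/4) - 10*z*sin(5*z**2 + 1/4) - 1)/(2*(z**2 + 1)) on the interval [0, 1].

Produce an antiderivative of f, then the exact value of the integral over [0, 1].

Antiderivative: F(z) = 3*cos(5*z**2 + 1/4)/2 - 3*atan(z)/2; value = -3*cos(1/4)/2 - 3*pi/8 + 3*cos(21/4)/2

Check any antiderivative F(z) by computing F'(z) and comparing it with f(z).
F(z) = 3*cos(5*z**2 + 1/4)/2 - 3*atan(z)/2 is an antiderivative of f.
Check: d/dz[3*cos(5*z**2 + 1/4)/2 - 3*atan(z)/2] = (-30*z**3*sin(5*z**2 + 1/4) - 30*z*sin(5*z**2 + 1/4) - 3)/(2*z**2 + 2), which equals f(z).
F(1) = -3*pi/8 + 3*cos(21/4)/2; F(0) = 3*cos(1/4)/2.
Integral = F(1) - F(0) = -3*cos(1/4)/2 - 3*pi/8 + 3*cos(21/4)/2.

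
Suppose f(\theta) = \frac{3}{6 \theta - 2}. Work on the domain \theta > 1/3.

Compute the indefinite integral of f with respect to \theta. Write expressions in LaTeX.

A first test for any F(\theta): its \theta-derivative must equal f(\theta) identically.
Check: d/d\theta[\frac{\log{\left(3 \theta - 1 \right)}}{2}] = \frac{3}{6 \theta - 2} = f(\theta).

F(\theta) = \frac{\log{\left(3 \theta - 1 \right)}}{2} + C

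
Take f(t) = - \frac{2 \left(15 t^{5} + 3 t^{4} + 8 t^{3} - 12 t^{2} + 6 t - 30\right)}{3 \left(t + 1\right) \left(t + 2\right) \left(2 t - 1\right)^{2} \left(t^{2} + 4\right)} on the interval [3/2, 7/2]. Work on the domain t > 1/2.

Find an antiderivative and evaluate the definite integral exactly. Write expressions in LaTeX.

Antiderivative: F(t) = \frac{- 351614 \left(2 t - 1\right) \log{\left(t - \frac{1}{2} \right)} + 786080 \left(2 t - 1\right) \log{\left(t + 1 \right)} - 1524186 \left(2 t - 1\right) \log{\left(t + 2 \right)} - 430515 \left(2 t - 1\right) \log{\left(t^{2} + 4 \right)} + 596790 \left(2 t - 1\right) \operatorname{atan}{\left(\frac{t}{2} \right)} - 462570}{780300 \left(2 t - 1\right)}; value = - \frac{293 \log{\left(\frac{11}{2} \right)}}{150} - \frac{3189 \log{\left(\frac{65}{4} \right)}}{5780} - \frac{136 \log{\left(\frac{5}{2} \right)}}{135} - \frac{175807 \log{\left(3 \right)}}{390150} - \frac{6631 \operatorname{atan}{\left(\frac{3}{4} \right)}}{8670} + \frac{907}{4590} + \frac{6631 \operatorname{atan}{\left(\frac{7}{4} \right)}}{8670} + \frac{3189 \log{\left(\frac{25}{4} \right)}}{5780} + \frac{136 \log{\left(\frac{9}{2} \right)}}{135} + \frac{293 \log{\left(\frac{7}{2} \right)}}{150}

Factor the denominator (3 \left(t + 1\right) \left(t + 2\right) \left(2 t - 1\right)^{2} \left(t^{2} + 4\right)) and decompose: f = - \frac{9567 t - 13262}{8670 \left(t^{2} + 4\right)} - \frac{175807}{195075 \left(2 t - 1\right)} + \frac{907}{765 \left(2 t - 1\right)^{2}} - \frac{293}{150 \left(t + 2\right)} + \frac{136}{135 \left(t + 1\right)}; each piece integrates to a log, atan, or power term.
F(t) = \frac{- 351614 \left(2 t - 1\right) \log{\left(t - \frac{1}{2} \right)} + 786080 \left(2 t - 1\right) \log{\left(t + 1 \right)} - 1524186 \left(2 t - 1\right) \log{\left(t + 2 \right)} - 430515 \left(2 t - 1\right) \log{\left(t^{2} + 4 \right)} + 596790 \left(2 t - 1\right) \operatorname{atan}{\left(\frac{t}{2} \right)} - 462570}{780300 \left(2 t - 1\right)} is an antiderivative of f.
Check: d/dt[\frac{- 351614 \left(2 t - 1\right) \log{\left(t - \frac{1}{2} \right)} + 786080 \left(2 t - 1\right) \log{\left(t + 1 \right)} - 1524186 \left(2 t - 1\right) \log{\left(t + 2 \right)} - 430515 \left(2 t - 1\right) \log{\left(t^{2} + 4 \right)} + 596790 \left(2 t - 1\right) \operatorname{atan}{\left(\frac{t}{2} \right)} - 462570}{780300 \left(2 t - 1\right)}] = \frac{- 30 t^{5} - 6 t^{4} - 16 t^{3} + 24 t^{2} - 12 t + 60}{12 t^{6} + 24 t^{5} + 39 t^{4} + 81 t^{3} - 30 t^{2} - 60 t + 24}, which equals f(t).
F(7/2) = - \frac{293 \log{\left(\frac{11}{2} \right)}}{150} - \frac{3189 \log{\left(\frac{65}{4} \right)}}{5780} - \frac{175807 \log{\left(3 \right)}}{390150} - \frac{907}{9180} + \frac{6631 \operatorname{atan}{\left(\frac{7}{4} \right)}}{8670} + \frac{136 \log{\left(\frac{9}{2} \right)}}{135}; F(3/2) = - \frac{293 \log{\left(\frac{7}{2} \right)}}{150} - \frac{3189 \log{\left(\frac{25}{4} \right)}}{5780} - \frac{907}{3060} + \frac{6631 \operatorname{atan}{\left(\frac{3}{4} \right)}}{8670} + \frac{136 \log{\left(\frac{5}{2} \right)}}{135}.
Integral = F(7/2) - F(3/2) = - \frac{293 \log{\left(\frac{11}{2} \right)}}{150} - \frac{3189 \log{\left(\frac{65}{4} \right)}}{5780} - \frac{136 \log{\left(\frac{5}{2} \right)}}{135} - \frac{175807 \log{\left(3 \right)}}{390150} - \frac{6631 \operatorname{atan}{\left(\frac{3}{4} \right)}}{8670} + \frac{907}{4590} + \frac{6631 \operatorname{atan}{\left(\frac{7}{4} \right)}}{8670} + \frac{3189 \log{\left(\frac{25}{4} \right)}}{5780} + \frac{136 \log{\left(\frac{9}{2} \right)}}{135} + \frac{293 \log{\left(\frac{7}{2} \right)}}{150}.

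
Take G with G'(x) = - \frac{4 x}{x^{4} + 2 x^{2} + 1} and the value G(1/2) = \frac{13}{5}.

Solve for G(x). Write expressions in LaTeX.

G(x) = \frac{x^{2} + 3}{x^{2} + 1}

G'(x) matches the chain-rule pattern g'(h)*h' with inner function h(x) = \frac{3 x^{2}}{2} + \frac{3}{2}; substituting u = h(x) collapses the integral.
A general antiderivative is \frac{3}{\frac{3 x^{2}}{2} + \frac{3}{2}} + C.
The condition gives C = \frac{13}{5} - (\frac{8}{5}) = 1.
So G(x) = \frac{x^{2} + 3}{x^{2} + 1}.
Check: d/dx[\frac{x^{2} + 3}{x^{2} + 1}] = - \frac{4 x}{x^{4} + 2 x^{2} + 1} = G'(x).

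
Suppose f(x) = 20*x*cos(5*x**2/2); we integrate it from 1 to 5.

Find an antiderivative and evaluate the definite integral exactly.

f matches the chain-rule pattern g'(h)*h' with inner function h(x) = 5*x**2/2; substituting u = h(x) collapses the integral.
F(x) = 4*sin(5*x**2/2) is an antiderivative of f.
Check: d/dx[4*sin(5*x**2/2)] = 20*x*cos(5*x**2/2) = f(x).
F(5) = 4*sin(125/2); F(1) = 4*sin(5/2).
Integral = F(5) - F(1) = -4*sin(5/2) + 4*sin(125/2).

Antiderivative: F(x) = 4*sin(5*x**2/2); value = -4*sin(5/2) + 4*sin(125/2)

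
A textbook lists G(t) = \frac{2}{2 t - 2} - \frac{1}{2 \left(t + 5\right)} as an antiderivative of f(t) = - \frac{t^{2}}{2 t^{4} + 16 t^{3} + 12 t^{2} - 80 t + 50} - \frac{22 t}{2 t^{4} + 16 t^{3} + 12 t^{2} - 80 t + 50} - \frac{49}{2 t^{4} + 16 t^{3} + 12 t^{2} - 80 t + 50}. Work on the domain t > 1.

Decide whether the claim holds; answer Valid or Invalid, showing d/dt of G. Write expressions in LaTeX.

d/dt[G] = \frac{- t^{2} - 22 t - 49}{2 t^{4} + 16 t^{3} + 12 t^{2} - 80 t + 50}
This equals f(t) exactly, so the claim holds.

Valid: G'(t) = f(t).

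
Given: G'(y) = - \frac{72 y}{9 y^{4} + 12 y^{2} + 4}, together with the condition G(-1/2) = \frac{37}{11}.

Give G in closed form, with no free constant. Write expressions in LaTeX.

The substitution u = \frac{y^{2}}{2} + \frac{1}{3} works: G'(y) is exactly (dG/du)*(du/dy) for that inner function.
A general antiderivative is \frac{2}{\frac{y^{2}}{2} + \frac{1}{3}} + C.
The condition gives C = \frac{37}{11} - (\frac{48}{11}) = -1.
So G(y) = -1 + \frac{2}{\frac{y^{2}}{2} + \frac{1}{3}}.
Check: d/dy[-1 + \frac{2}{\frac{y^{2}}{2} + \frac{1}{3}}] = - \frac{72 y}{9 y^{4} + 12 y^{2} + 4} = G'(y).

G(y) = -1 + \frac{2}{\frac{y^{2}}{2} + \frac{1}{3}}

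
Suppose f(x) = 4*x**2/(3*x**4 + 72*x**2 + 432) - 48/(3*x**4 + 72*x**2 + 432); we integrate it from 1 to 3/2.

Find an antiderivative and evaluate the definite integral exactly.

Antiderivative: F(x) = -4*x/(3*x**2 + 36); value = -28/741

Recognize the product-rule pattern: f = u'v + uv' with u = -2*x/3, v = 1/(x**2/2 + 6), so integration by parts undoes it.
F(x) = -4*x/(3*x**2 + 36) is an antiderivative of f.
Check: d/dx[-4*x/(3*x**2 + 36)] = (4*x**2 - 48)/(3*x**4 + 72*x**2 + 432), which equals f(x).
F(3/2) = -8/57; F(1) = -4/39.
Integral = F(3/2) - F(1) = -28/741.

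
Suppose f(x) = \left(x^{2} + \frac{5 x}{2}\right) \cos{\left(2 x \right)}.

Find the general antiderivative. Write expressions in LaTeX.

Differentiate the proposed F(x) back; it has to land on f(x) exactly.
Check: d/dx[\frac{4 x^{2} \sin{\left(2 x \right)} + 10 x \sin{\left(2 x \right)} + 4 x \cos{\left(2 x \right)} - 2 \sin{\left(2 x \right)} + 5 \cos{\left(2 x \right)}}{8}] = x^{2} \cos{\left(2 x \right)} + \frac{5 x \cos{\left(2 x \right)}}{2}, which equals f(x).

F(x) = \frac{4 x^{2} \sin{\left(2 x \right)} + 10 x \sin{\left(2 x \right)} + 4 x \cos{\left(2 x \right)} - 2 \sin{\left(2 x \right)} + 5 \cos{\left(2 x \right)}}{8} + C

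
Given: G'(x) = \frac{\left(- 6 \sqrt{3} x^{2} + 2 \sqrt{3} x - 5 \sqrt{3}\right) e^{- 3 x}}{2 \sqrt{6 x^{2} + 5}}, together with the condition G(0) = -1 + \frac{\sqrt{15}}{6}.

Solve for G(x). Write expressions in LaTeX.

G(x) = - \frac{\left(- \sqrt{3} \sqrt{6 x^{2} + 5} + 6 e^{3 x}\right) e^{- 3 x}}{6}

G'(x) has the shape u'v + uv' for u = \frac{\sqrt{2 x^{2} + \frac{5}{3}}}{2} and v = e^{- 3 x} — it is the derivative of the product u*v.
A general antiderivative is \frac{\sqrt{2 x^{2} + \frac{5}{3}} e^{- 3 x}}{2} + C.
The condition gives C = -1 + \frac{\sqrt{15}}{6} - (\frac{\sqrt{15}}{6}) = -1.
So G(x) = - \frac{\left(- \sqrt{3} \sqrt{6 x^{2} + 5} + 6 e^{3 x}\right) e^{- 3 x}}{6}.
Check: d/dx[- \frac{\left(- \sqrt{3} \sqrt{6 x^{2} + 5} + 6 e^{3 x}\right) e^{- 3 x}}{6}] = \frac{\left(- 6 \sqrt{3} x^{2} + 2 \sqrt{3} x - 5 \sqrt{3}\right) e^{- 3 x}}{2 \sqrt{6 x^{2} + 5}} = G'(x).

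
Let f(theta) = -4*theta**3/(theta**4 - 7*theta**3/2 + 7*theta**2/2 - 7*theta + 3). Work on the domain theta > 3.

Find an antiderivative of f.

Factor the denominator ((theta - 3)*(2*theta - 1)*(theta**2 + 2)) and decompose: f = -16*(theta + 14)/(99*(theta**2 + 2)) + 8/(45*(2*theta - 1)) - 216/(55*(theta - 3)); each piece integrates to a log, atan, or power term.
Check: d/dtheta[-4*(486*log(theta - 3) - 11*log(theta - 1/2) + 10*log(theta**2 + 2) + 140*sqrt(2)*atan(sqrt(2)*theta/2))/495] = -8*theta**3/(2*theta**4 - 7*theta**3 + 7*theta**2 - 14*theta + 6), which equals f(theta).

An antiderivative is F(theta) = -4*(486*log(theta - 3) - 11*log(theta - 1/2) + 10*log(theta**2 + 2) + 140*sqrt(2)*atan(sqrt(2)*theta/2))/495.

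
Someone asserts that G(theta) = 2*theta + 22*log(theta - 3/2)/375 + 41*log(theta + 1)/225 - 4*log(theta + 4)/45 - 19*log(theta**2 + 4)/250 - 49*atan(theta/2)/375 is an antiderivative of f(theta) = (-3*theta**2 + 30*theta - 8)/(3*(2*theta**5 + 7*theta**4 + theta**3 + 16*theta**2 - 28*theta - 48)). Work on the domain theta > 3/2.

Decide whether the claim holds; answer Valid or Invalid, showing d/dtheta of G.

d/dtheta[G] = (12*theta**5 + 42*theta**4 + 6*theta**3 + 93*theta**2 - 138*theta - 296)/(6*theta**5 + 21*theta**4 + 3*theta**3 + 48*theta**2 - 84*theta - 144)
d/dtheta[G] - f(theta) = 2 != 0.

Invalid: d/dtheta[G] - f = 2, which is not 0.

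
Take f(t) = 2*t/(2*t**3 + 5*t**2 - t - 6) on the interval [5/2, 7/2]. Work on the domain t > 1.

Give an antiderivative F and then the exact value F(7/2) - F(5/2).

Antiderivative: F(t) = 2*log(t - 1)/15 + 6*log(t + 3/2)/5 - 4*log(t + 2)/3; value = -4*log(11/2)/3 - 6*log(4)/5 - 2*log(3/2)/15 + 2*log(5/2)/15 + 6*log(5)/5 + 4*log(9/2)/3

The denominator factors as (t - 1)*(t + 2)*(2*t + 3); partial fractions split f into directly integrable pieces: 12/(5*(2*t + 3)) - 4/(3*(t + 2)) + 2/(15*(t - 1)).
F(t) = 2*log(t - 1)/15 + 6*log(t + 3/2)/5 - 4*log(t + 2)/3 is an antiderivative of f.
Check: d/dt[2*log(t - 1)/15 + 6*log(t + 3/2)/5 - 4*log(t + 2)/3] = 2*t/(2*t**3 + 5*t**2 - t - 6) = f(t).
F(7/2) = -4*log(11/2)/3 + 2*log(5/2)/15 + 6*log(5)/5; F(5/2) = -4*log(9/2)/3 + 2*log(3/2)/15 + 6*log(4)/5.
Integral = F(7/2) - F(5/2) = -4*log(11/2)/3 - 6*log(4)/5 - 2*log(3/2)/15 + 2*log(5/2)/15 + 6*log(5)/5 + 4*log(9/2)/3.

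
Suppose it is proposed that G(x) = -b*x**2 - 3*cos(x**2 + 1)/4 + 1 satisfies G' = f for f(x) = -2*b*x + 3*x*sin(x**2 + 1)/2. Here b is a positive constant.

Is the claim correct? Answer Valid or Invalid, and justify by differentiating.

d/dx[G] = -2*b*x + 3*x*sin(x**2 + 1)/2
This equals f(x) exactly, so the claim holds.

Valid - differentiating G returns exactly f.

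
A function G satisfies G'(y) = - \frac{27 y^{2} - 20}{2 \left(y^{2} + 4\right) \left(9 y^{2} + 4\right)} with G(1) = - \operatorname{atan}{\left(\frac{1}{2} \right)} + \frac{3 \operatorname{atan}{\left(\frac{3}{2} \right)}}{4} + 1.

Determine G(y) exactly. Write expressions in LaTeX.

G(y) = \frac{- 4 \operatorname{atan}{\left(\frac{y}{2} \right)} + 3 \operatorname{atan}{\left(\frac{3 y}{2} \right)} + 4}{4}

Since d/dy undoes antidifferentiation here, G(y) must give back the stated G'(y).
A general antiderivative is - \operatorname{atan}{\left(\frac{y}{2} \right)} + \frac{3 \operatorname{atan}{\left(\frac{3 y}{2} \right)}}{4} + C.
The condition gives C = - \operatorname{atan}{\left(\frac{1}{2} \right)} + \frac{3 \operatorname{atan}{\left(\frac{3}{2} \right)}}{4} + 1 - (- \operatorname{atan}{\left(\frac{1}{2} \right)} + \frac{3 \operatorname{atan}{\left(\frac{3}{2} \right)}}{4}) = 1.
So G(y) = \frac{- 4 \operatorname{atan}{\left(\frac{y}{2} \right)} + 3 \operatorname{atan}{\left(\frac{3 y}{2} \right)} + 4}{4}.
Check: d/dy[\frac{- 4 \operatorname{atan}{\left(\frac{y}{2} \right)} + 3 \operatorname{atan}{\left(\frac{3 y}{2} \right)} + 4}{4}] = \frac{20 - 27 y^{2}}{18 y^{4} + 80 y^{2} + 32}, which equals G'(y).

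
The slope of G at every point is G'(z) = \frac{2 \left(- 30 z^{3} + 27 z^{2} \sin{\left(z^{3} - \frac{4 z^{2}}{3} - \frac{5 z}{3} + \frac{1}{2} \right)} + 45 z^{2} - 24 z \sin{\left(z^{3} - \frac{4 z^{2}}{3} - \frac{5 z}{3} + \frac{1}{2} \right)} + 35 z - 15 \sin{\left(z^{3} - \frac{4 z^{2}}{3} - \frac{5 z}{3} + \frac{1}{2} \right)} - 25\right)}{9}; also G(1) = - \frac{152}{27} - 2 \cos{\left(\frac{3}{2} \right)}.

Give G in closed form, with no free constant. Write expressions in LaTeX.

Check a candidate G(z) by differentiating: d/dz[G] must match the given G'(z).
A general antiderivative is - \frac{5 \left(- z^{2} + z + \frac{5}{3}\right)^{2}}{3} - 2 \cos{\left(z^{3} - \frac{4 z^{2}}{3} - \frac{5 z}{3} + \frac{1}{2} \right)} + C.
The condition gives C = - \frac{152}{27} - 2 \cos{\left(\frac{3}{2} \right)} - (- \frac{125}{27} - 2 \cos{\left(\frac{3}{2} \right)}) = -1.
So G(z) = - \frac{5 z^{4}}{3} + \frac{10 z^{3}}{3} + \frac{35 z^{2}}{9} - \frac{50 z}{9} - 2 \cos{\left(z^{3} - \frac{4 z^{2}}{3} - \frac{5 z}{3} + \frac{1}{2} \right)} - \frac{152}{27}.
Check: d/dz[- \frac{5 z^{4}}{3} + \frac{10 z^{3}}{3} + \frac{35 z^{2}}{9} - \frac{50 z}{9} - 2 \cos{\left(z^{3} - \frac{4 z^{2}}{3} - \frac{5 z}{3} + \frac{1}{2} \right)} - \frac{152}{27}] = - \frac{20 z^{3}}{3} + 6 z^{2} \sin{\left(z^{3} - \frac{4 z^{2}}{3} - \frac{5 z}{3} + \frac{1}{2} \right)} + 10 z^{2} - \frac{16 z \sin{\left(z^{3} - \frac{4 z^{2}}{3} - \frac{5 z}{3} + \frac{1}{2} \right)}}{3} + \frac{70 z}{9} - \frac{10 \sin{\left(z^{3} - \frac{4 z^{2}}{3} - \frac{5 z}{3} + \frac{1}{2} \right)}}{3} - \frac{50}{9}, which equals G'(z).

G(z) = - \frac{5 z^{4}}{3} + \frac{10 z^{3}}{3} + \frac{35 z^{2}}{9} - \frac{50 z}{9} - 2 \cos{\left(z^{3} - \frac{4 z^{2}}{3} - \frac{5 z}{3} + \frac{1}{2} \right)} - \frac{152}{27}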